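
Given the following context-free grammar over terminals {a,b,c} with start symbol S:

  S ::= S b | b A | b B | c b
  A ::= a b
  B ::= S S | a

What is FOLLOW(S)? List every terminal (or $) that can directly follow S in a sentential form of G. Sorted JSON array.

FIRST iteration:
pass 1:
  A via A→a b: +{a}
  B via B→a: +{a}
  S via S→b A: +{b}
  S via S→c b: +{c}
  FIRST[S]={b,c}  FIRST[A]={a}  FIRST[B]={a}
pass 2:
  B via B→S S: +{b,c}
  FIRST[S]={b,c}  FIRST[A]={a}  FIRST[B]={a,b,c}
pass 3: done
  FIRST[S]={b,c}  FIRST[A]={a}  FIRST[B]={a,b,c}

FOLLOW sets:
initialize: $ ∈ FOLLOW(S)
iter 1:
  B→S S: FOLLOW(S) ⊇ FIRST(S) = {b,c}; new: +{b,c}
  S→b A: FOLLOW(A) ⊇ FOLLOW(S) ⊇ {$,b,c}; new: +{$,b,c}
  S→b B: FOLLOW(B) ⊇ FOLLOW(S) ⊇ {$,b,c}; new: +{$,b,c}
  S: {$,b,c}  A: {$,b,c}  B: {$,b,c}
iter 2: (no change)
  S: {$,b,c}  A: {$,b,c}  B: {$,b,c}

FOLLOW(S) = ["$", "b", "c"]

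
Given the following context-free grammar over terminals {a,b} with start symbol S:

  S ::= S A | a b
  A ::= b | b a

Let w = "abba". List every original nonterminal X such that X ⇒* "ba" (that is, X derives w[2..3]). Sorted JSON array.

Convert to CNF:
  S -> S A | T1 T0
  A -> T0 T1 | b
  T0 -> b
  T1 -> a

Fill CYK table bottom-up — only the sub-triangle for w[2..3]:
  cell(2,2) b: {A,T0}  orig:{A}
  cell(3,3) a: {T1}  orig:{}
  cell(2,3) ba: {A}

Original NTs in T[2,3] deriving "ba": ["A"]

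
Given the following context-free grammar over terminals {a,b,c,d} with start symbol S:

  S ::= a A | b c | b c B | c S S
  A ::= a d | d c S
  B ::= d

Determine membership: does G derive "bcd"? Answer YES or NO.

Convert to CNF:
  S -> T0 A | T2 X6 | T3 T2 | T3 X5
  A -> T0 T1 | T1 X4
  B -> d
  T0 -> a
  T1 -> d
  T2 -> c
  T3 -> b
  X4 -> T2 S
  X5 -> T2 B
  X6 -> S S

Fill CYK table bottom-up:
  [0..0]={T3}  "b"  orig:{}
  [1..1]={T2}  "c"  orig:{}
  [2..2]={B,T1}  "d"  orig:{B}
  [0..1]={S}  "bc"
  [1..2]={X5}  "cd"  orig:{}
  [0..2]={S}  "bcd"

S ∈ T[0,2] ⇒ YES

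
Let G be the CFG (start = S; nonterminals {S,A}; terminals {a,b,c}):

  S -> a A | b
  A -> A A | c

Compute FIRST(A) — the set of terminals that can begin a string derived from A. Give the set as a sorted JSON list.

FIRST sets, iterate to fixpoint:
pass 1:
  A via A→c: +{c}
  S via S→a A: +{a}
  S via S→b: +{b}
  FIRST[S]={a,b}  FIRST[A]={c}
pass 2: done
  FIRST[S]={a,b}  FIRST[A]={c}

FIRST(A) = ["c"]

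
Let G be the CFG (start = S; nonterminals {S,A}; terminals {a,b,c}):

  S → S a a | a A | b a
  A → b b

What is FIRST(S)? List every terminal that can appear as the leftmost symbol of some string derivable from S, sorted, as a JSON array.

FIRST iteration:
[1]
  A via A→b b: +{b}
  S via S→a A: +{a}
  S via S→b a: +{b}
  FIRST(S)={a,b}  FIRST(A)={b}
[2] (stable)
  FIRST(S)={a,b}  FIRST(A)={b}

FIRST(S) = ["a", "b"]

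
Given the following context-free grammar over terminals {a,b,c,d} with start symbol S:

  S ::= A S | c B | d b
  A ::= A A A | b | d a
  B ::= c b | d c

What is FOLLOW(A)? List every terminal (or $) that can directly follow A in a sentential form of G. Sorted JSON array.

FIRST iteration:
[1]
  A via A→b: +{b}
  A via A→d a: +{d}
  B via B→c b: +{c}
  B via B→d c: +{d}
  S via S→A S: +{b,d}
  S via S→c B: +{c}
  FIRST[S]={b,c,d}  FIRST[A]={b,d}  FIRST[B]={c,d}
[2] — fixpoint
  FIRST[S]={b,c,d}  FIRST[A]={b,d}  FIRST[B]={c,d}

FOLLOW sets:
seed FOLLOW(S) with $
iter 1:
  A→A A A: FOLLOW(A) ⊇ FIRST(A) = {b,d}; new: +{b,d}
  S→A S: FOLLOW(A) ⊇ FIRST(S) = {b,c,d}; new: +{c}
  S→c B: FOLLOW(B) ⊇ FOLLOW(S) ⊇ {$}; new: +{$}
  FOLLOW(S)={$}  FOLLOW(A)={b,c,d}  FOLLOW(B)={$}
iter 2: (no change)
  FOLLOW(S)={$}  FOLLOW(A)={b,c,d}  FOLLOW(B)={$}

FOLLOW(A) = ["b", "c", "d"]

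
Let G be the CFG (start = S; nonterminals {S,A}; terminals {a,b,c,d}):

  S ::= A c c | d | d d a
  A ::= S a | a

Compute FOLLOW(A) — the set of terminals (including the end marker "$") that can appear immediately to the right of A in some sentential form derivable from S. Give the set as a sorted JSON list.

FIRST sets, iterate to fixpoint:
round 1:
  A via A→a: +{a}
  S via S→A c c: +{a}
  S via S→d: +{d}
  FIRST(S)={a,d}  FIRST(A)={a}
round 2:
  A via A→S a: +{d}
  FIRST(S)={a,d}  FIRST(A)={a,d}
round 3: — fixpoint
  FIRST(S)={a,d}  FIRST(A)={a,d}

Compute FOLLOW by fixpoint:
initialize: $ ∈ FOLLOW(S)
iter 1:
  A→S a: FOLLOW(S) ⊇ FIRST(a) = {a}; new: +{a}
  S→A c c: FOLLOW(A) ⊇ FIRST(c) = {c}; new: +{c}
  FOLLOW[S]={$,a}  FOLLOW[A]={c}
iter 2: (stable)
  FOLLOW[S]={$,a}  FOLLOW[A]={c}

FOLLOW(A) = ["c"]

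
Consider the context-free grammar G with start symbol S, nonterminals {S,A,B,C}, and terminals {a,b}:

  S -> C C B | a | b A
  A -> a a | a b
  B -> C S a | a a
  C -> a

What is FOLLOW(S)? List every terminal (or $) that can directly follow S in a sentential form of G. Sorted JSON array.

Compute FIRST by fixpoint:
pass 1:
  A via A→a a: +{a}
  B via B→a a: +{a}
  C via C→a: +{a}
  S via S→C C B: +{a}
  S via S→b A: +{b}
  FIRST(S)={a,b}  FIRST(A)={a}  FIRST(B)={a}  FIRST(C)={a}
pass 2: done
  FIRST(S)={a,b}  FIRST(A)={a}  FIRST(B)={a}  FIRST(C)={a}

Compute FOLLOW by fixpoint:
FOLLOW(S) := {$}
iter 1:
  B→C S a: FOLLOW(C) ⊇ FIRST(S) = {a,b}; new: +{a,b}
  B→C S a: FOLLOW(S) ⊇ FIRST(a) = {a}; new: +{a}
  S→C C B: FOLLOW(B) ⊇ FOLLOW(S) ⊇ {$,a}; new: +{$,a}
  S→b A: FOLLOW(A) ⊇ FOLLOW(S) ⊇ {$,a}; new: +{$,a}
  FOLLOW(S)={$,a}  FOLLOW(A)={$,a}  FOLLOW(B)={$,a}  FOLLOW(C)={a,b}
iter 2: (stable)
  FOLLOW(S)={$,a}  FOLLOW(A)={$,a}  FOLLOW(B)={$,a}  FOLLOW(C)={a,b}

FOLLOW(S) = ["$", "a"]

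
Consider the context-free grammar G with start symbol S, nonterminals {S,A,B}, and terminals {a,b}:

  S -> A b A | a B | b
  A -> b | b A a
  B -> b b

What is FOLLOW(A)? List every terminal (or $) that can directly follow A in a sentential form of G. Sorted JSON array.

Compute FIRST by fixpoint:
[1]
  A via A→b: +{b}
  B via B→b b: +{b}
  S via S→A b A: +{b}
  S via S→a B: +{a}
  S: {a,b}  A: {b}  B: {b}
[2] — fixpoint
  S: {a,b}  A: {b}  B: {b}

FOLLOW sets:
FOLLOW(S) := {$}
[1]
  A→b A a: FOLLOW(A) ⊇ FIRST(a) = {a}; new: +{a}
  S→A b A: FOLLOW(A) ⊇ FIRST(b) = {b}; new: +{b}
  S→A b A: FOLLOW(A) ⊇ FOLLOW(S) ⊇ {$}; new: +{$}
  S→a B: FOLLOW(B) ⊇ FOLLOW(S) ⊇ {$}; new: +{$}
  FOLLOW(S)={$}  FOLLOW(A)={$,a,b}  FOLLOW(B)={$}
[2] (no change)
  FOLLOW(S)={$}  FOLLOW(A)={$,a,b}  FOLLOW(B)={$}

FOLLOW(A) = ["$", "a", "b"]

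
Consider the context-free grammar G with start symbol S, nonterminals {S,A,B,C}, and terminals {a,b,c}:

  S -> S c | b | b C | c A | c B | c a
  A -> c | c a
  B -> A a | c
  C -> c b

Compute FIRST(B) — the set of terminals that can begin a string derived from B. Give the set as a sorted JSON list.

FIRST iteration:
pass 1:
  A via A→c: +{c}
  B via B→A a: +{c}
  C via C→c b: +{c}
  S via S→b: +{b}
  S via S→c A: +{c}
  FIRST(S)={b,c}  FIRST(A)={c}  FIRST(B)={c}  FIRST(C)={c}
pass 2: (no change)
  FIRST(S)={b,c}  FIRST(A)={c}  FIRST(B)={c}  FIRST(C)={c}

FIRST(B) = ["c"]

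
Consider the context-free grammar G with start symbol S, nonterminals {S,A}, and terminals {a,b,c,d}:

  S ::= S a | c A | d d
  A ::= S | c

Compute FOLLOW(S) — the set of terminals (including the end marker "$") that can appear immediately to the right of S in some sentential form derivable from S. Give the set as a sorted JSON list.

Compute FIRST by fixpoint:
[1]
  A via A→c: +{c}
  S via S→c A: +{c}
  S via S→d d: +{d}
  FIRST(S)={c,d}  FIRST(A)={c}
[2]
  A via A→S: +{d}
  FIRST(S)={c,d}  FIRST(A)={c,d}
[3] done
  FIRST(S)={c,d}  FIRST(A)={c,d}

FOLLOW sets:
initialize: $ ∈ FOLLOW(S)
round 1:
  S→S a: FOLLOW(S) ⊇ FIRST(a) = {a}; new: +{a}
  S→c A: FOLLOW(A) ⊇ FOLLOW(S) ⊇ {$,a}; new: +{$,a}
  FOLLOW(S)={$,a}  FOLLOW(A)={$,a}
round 2: done
  FOLLOW(S)={$,a}  FOLLOW(A)={$,a}

FOLLOW(S) = ["$", "a"]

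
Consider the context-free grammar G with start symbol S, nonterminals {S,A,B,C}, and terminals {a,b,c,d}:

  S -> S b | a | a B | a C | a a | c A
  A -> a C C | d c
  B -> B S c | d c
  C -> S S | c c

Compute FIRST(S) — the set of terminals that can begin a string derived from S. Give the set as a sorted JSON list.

FIRST sets, iterate to fixpoint:
round 1:
  A via A→a C C: +{a}
  A via A→d c: +{d}
  B via B→d c: +{d}
  C via C→c c: +{c}
  S via S→a: +{a}
  S via S→c A: +{c}
  S: {a,c}  A: {a,d}  B: {d}  C: {c}
round 2:
  C via C→S S: +{a}
  S: {a,c}  A: {a,d}  B: {d}  C: {a,c}
round 3: — fixpoint
  S: {a,c}  A: {a,d}  B: {d}  C: {a,c}

FIRST(S) = ["a", "c"]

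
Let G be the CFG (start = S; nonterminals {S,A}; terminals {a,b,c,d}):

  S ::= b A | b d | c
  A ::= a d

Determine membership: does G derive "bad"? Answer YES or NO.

Convert to CNF:
  S -> T2 A | T2 T1 | c
  A -> T0 T1
  T0 -> a
  T1 -> d
  T2 -> b

CYK table (by increasing span):
  T[0,0] 'b' = {T2}  orig:{}
  T[1,1] 'a' = {T0}  orig:{}
  T[2,2] 'd' = {T1}  orig:{}
  T[0,1] 'ba' = ∅
  T[1,2] 'ad' = {A}
  T[0,2] 'bad' = {S}

S ∈ T[0,2] ⇒ YES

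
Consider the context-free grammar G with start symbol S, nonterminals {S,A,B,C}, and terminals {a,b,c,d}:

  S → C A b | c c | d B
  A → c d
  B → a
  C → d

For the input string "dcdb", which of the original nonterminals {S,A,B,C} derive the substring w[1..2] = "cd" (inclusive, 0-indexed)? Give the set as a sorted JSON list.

CNF form of G:
  S -> C X3 | T0 T0 | T1 B
  A -> T0 T1
  B -> a
  C -> d
  T0 -> c
  T1 -> d
  T2 -> b
  X3 -> A T2

CYK table (by increasing span) (cells [i..j] with 1 ≤ i ≤ j ≤ 2 only):
  cell(1,1) c: {T0}  orig:{}
  cell(2,2) d: {C,T1}  orig:{C}
  cell(1,2) cd: {A}

Original NTs in T[1,2] deriving "cd": ["A"]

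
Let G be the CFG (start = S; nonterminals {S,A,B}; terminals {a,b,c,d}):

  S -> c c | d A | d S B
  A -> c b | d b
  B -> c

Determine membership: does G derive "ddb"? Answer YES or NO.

CNF form of G:
  S -> T0 T0 | T2 A | T2 X3
  A -> T0 T1 | T2 T1
  B -> c
  T0 -> c
  T1 -> b
  T2 -> d
  X3 -> S B

CYK table (by increasing span):
  T[0,0] 'd' = {T2}  orig:{}
  T[1,1] 'd' = {T2}  orig:{}
  T[2,2] 'b' = {T1}  orig:{}
  T[0,1] 'dd' = ∅
  T[1,2] 'db' = {A}
  T[0,2] 'ddb' = {S}

S ∈ T[0,2] ⇒ YES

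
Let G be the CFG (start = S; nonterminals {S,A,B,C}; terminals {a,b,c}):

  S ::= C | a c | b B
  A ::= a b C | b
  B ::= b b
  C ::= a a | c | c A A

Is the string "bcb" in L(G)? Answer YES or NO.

Convert to CNF:
  S -> T0 T0 | T0 T2 | T1 B | T2 X5 | c
  A -> T0 X3 | b
  B -> T1 T1
  C -> T0 T0 | T2 X4 | c
  T0 -> a
  T1 -> b
  T2 -> c
  X3 -> T1 C
  X4 -> A A
  X5 -> A A

Fill CYK table bottom-up:
  cell(0,0) b: {A,T1}  orig:{A}
  cell(1,1) c: {C,S,T2}  orig:{C,S}
  cell(2,2) b: {A,T1}  orig:{A}
  cell(0,1) bc: {X3}  orig:{}
  cell(1,2) cb: ∅
  cell(0,2) bcb: ∅

S ∉ T[0,2] ⇒ NO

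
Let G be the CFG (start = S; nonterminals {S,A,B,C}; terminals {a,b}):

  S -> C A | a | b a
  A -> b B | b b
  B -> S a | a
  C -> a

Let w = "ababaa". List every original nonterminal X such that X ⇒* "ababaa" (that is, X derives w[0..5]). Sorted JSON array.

CNF form of G:
  S -> C A | T0 T1 | a
  A -> T0 B | T0 T0
  B -> S T1 | a
  C -> a
  T0 -> b
  T1 -> a

Fill CYK table bottom-up — only the sub-triangle for w[0..5]:
  [0..0]={B,C,S,T1}  "a"  orig:{B,C,S}
  [1..1]={T0}  "b"  orig:{}
  [2..2]={B,C,S,T1}  "a"  orig:{B,C,S}
  [3..3]={T0}  "b"  orig:{}
  [4..4]={B,C,S,T1}  "a"  orig:{B,C,S}
  [5..5]={B,C,S,T1}  "a"  orig:{B,C,S}
  [0..1]=∅  "ab"
  [1..2]={A,S}  "ba"
  [2..3]=∅  "ab"
  [3..4]={A,S}  "ba"
  [4..5]={B}  "aa"
  [0..2]={S}  "aba"
  [1..3]=∅  "bab"
  [2..4]={S}  "aba"
  [3..5]={A,B}  "baa"
  [0..3]=∅  "abab"
  [1..4]=∅  "baba"
  [2..5]={B,S}  "abaa"
  [0..4]=∅  "ababa"
  [1..5]={A}  "babaa"
  [0..5]={S}  "ababaa"

Original NTs in T[0,5] deriving "ababaa": ["S"]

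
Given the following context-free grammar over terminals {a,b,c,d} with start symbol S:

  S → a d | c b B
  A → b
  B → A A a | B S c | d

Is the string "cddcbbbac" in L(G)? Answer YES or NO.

Convert to CNF:
  S -> T0 T2 | T1 X6
  A -> b
  B -> A X4 | B X5 | d
  T0 -> a
  T1 -> c
  T2 -> d
  T3 -> b
  X4 -> A T0
  X5 -> S T1
  X6 -> T3 B

CYK fill:
  [0..0]={T1}  "c"  orig:{}
  [1..1]={B,T2}  "d"  orig:{B}
  [2..2]={B,T2}  "d"  orig:{B}
  [3..3]={T1}  "c"  orig:{}
  [4..4]={A,T3}  "b"  orig:{A}
  [5..5]={A,T3}  "b"  orig:{A}
  [6..6]={A,T3}  "b"  orig:{A}
  [7..7]={T0}  "a"  orig:{}
  [8..8]={T1}  "c"  orig:{}
  [0..1]=∅  "cd"
  [1..2]=∅  "dd"
  [2..3]=∅  "dc"
  [3..4]=∅  "cb"
  [4..5]=∅  "bb"
  [5..6]=∅  "bb"
  [6..7]={X4}  "ba"  orig:{}
  [7..8]=∅  "ac"
  [0..2]=∅  "cdd"
  [1..3]=∅  "ddc"
  [2..4]=∅  "dcb"
  [3..5]=∅  "cbb"
  [4..6]=∅  "bbb"
  [5..7]={B}  "bba"
  [6..8]=∅  "bac"
  [0..3]=∅  "cddc"
  [1..4]=∅  "ddcb"
  [2..5]=∅  "dcbb"
  [3..6]=∅  "cbbb"
  [4..7]={X6}  "bbba"  orig:{}
  [5..8]=∅  "bbac"
  [0..4]=∅  "cddcb"
  [1..5]=∅  "ddcbb"
  [2..6]=∅  "dcbbb"
  [3..7]={S}  "cbbba"
  [4..8]=∅  "bbbac"
  [0..5]=∅  "cddcbb"
  [1..6]=∅  "ddcbbb"
  [2..7]=∅  "dcbbba"
  [3..8]={X5}  "cbbbac"  orig:{}
  [0..6]=∅  "cddcbbb"
  [1..7]=∅  "ddcbbba"
  [2..8]={B}  "dcbbbac"
  [0..7]=∅  "cddcbbba"
  [1..8]=∅  "ddcbbbac"
  [0..8]=∅  "cddcbbbac"

S ∉ T[0,8] ⇒ NO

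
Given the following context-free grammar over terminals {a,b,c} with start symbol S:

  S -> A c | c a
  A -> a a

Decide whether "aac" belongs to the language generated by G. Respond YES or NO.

CNF form of G:
  S -> A T1 | T1 T0
  A -> T0 T0
  T0 -> a
  T1 -> c

CYK fill:
  cell(0,0) a: {T0}  orig:{}
  cell(1,1) a: {T0}  orig:{}
  cell(2,2) c: {T1}  orig:{}
  cell(0,1) aa: {A}
  cell(1,2) ac: ∅
  cell(0,2) aac: {S}

S ∈ T[0,2] ⇒ YES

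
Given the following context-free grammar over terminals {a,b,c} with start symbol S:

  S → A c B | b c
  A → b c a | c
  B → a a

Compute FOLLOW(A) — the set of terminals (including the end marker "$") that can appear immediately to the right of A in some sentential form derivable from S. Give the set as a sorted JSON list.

FIRST sets, iterate to fixpoint:
pass 1:
  A via A→b c a: +{b}
  A via A→c: +{c}
  B via B→a a: +{a}
  S via S→A c B: +{b,c}
  FIRST(S)={b,c}  FIRST(A)={b,c}  FIRST(B)={a}
pass 2: (no change)
  FIRST(S)={b,c}  FIRST(A)={b,c}  FIRST(B)={a}

FOLLOW sets:
FOLLOW(S) := {$}
round 1:
  S→A c B: FOLLOW(A) ⊇ FIRST(c) = {c}; new: +{c}
  S→A c B: FOLLOW(B) ⊇ FOLLOW(S) ⊇ {$}; new: +{$}
  FOLLOW[S]={$}  FOLLOW[A]={c}  FOLLOW[B]={$}
round 2: — fixpoint
  FOLLOW[S]={$}  FOLLOW[A]={c}  FOLLOW[B]={$}

FOLLOW(A) = ["c"]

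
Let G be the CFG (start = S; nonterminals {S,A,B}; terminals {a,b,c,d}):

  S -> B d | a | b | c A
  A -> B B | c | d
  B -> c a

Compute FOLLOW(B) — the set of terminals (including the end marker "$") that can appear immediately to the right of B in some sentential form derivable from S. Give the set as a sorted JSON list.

FIRST iteration:
round 1:
  A via A→c: +{c}
  A via A→d: +{d}
  B via B→c a: +{c}
  S via S→B d: +{c}
  S via S→a: +{a}
  S via S→b: +{b}
  FIRST(S)={a,b,c}  FIRST(A)={c,d}  FIRST(B)={c}
round 2: done
  FIRST(S)={a,b,c}  FIRST(A)={c,d}  FIRST(B)={c}

FOLLOW sets:
seed FOLLOW(S) with $
round 1:
  A→B B: FOLLOW(B) ⊇ FIRST(B) = {c}; new: +{c}
  S→B d: FOLLOW(B) ⊇ FIRST(d) = {d}; new: +{d}
  S→c A: FOLLOW(A) ⊇ FOLLOW(S) ⊇ {$}; new: +{$}
  S: {$}  A: {$}  B: {c,d}
round 2:
  A→B B: FOLLOW(B) ⊇ FOLLOW(A) ⊇ {$}; new: +{$}
  S: {$}  A: {$}  B: {$,c,d}
round 3: — fixpoint
  S: {$}  A: {$}  B: {$,c,d}

FOLLOW(B) = ["$", "c", "d"]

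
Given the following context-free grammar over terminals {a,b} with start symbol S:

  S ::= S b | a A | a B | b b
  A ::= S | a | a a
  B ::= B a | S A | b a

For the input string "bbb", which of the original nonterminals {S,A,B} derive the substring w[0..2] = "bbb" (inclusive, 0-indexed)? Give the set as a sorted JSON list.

Convert to CNF:
  S -> S T0 | T0 T0 | T1 A | T1 B
  A -> S T0 | T0 T0 | T1 A | T1 B | T1 T1 | a
  B -> B T1 | S A | T0 T1
  T0 -> b
  T1 -> a

CYK table (by increasing span), restricted to cells inside w[0..2]:
  [0..0]={T0}  "b"  orig:{}
  [1..1]={T0}  "b"  orig:{}
  [2..2]={T0}  "b"  orig:{}
  [0..1]={A,S}  "bb"
  [1..2]={A,S}  "bb"
  [0..2]={A,S}  "bbb"

Original NTs in T[0,2] deriving "bbb": ["A", "S"]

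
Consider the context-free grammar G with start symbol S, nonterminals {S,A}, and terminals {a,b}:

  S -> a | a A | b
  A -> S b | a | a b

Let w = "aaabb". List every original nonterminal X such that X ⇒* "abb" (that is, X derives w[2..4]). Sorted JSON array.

Convert to CNF:
  S -> T1 A | a | b
  A -> S T0 | T1 T0 | a
  T0 -> b
  T1 -> a

CYK table (by increasing span) — only the sub-triangle for w[2..4]:
  T[2,2] 'a' = {A,S,T1}  orig:{A,S}
  T[3,3] 'b' = {S,T0}  orig:{S}
  T[4,4] 'b' = {S,T0}  orig:{S}
  T[2,3] 'ab' = {A}
  T[3,4] 'bb' = {A}
  T[2,4] 'abb' = {S}

Original NTs in T[2,4] deriving "abb": ["S"]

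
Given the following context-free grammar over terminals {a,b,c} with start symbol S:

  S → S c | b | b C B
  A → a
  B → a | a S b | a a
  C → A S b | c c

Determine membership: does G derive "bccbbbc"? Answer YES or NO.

Convert to CNF:
  S -> S T2 | T1 X5 | b
  A -> a
  B -> T0 T0 | T0 X3 | a
  C -> A X4 | T2 T2
  T0 -> a
  T1 -> b
  T2 -> c
  X3 -> S T1
  X4 -> S T1
  X5 -> C B

CYK fill:
  [0..0]={S,T1}  "b"  orig:{S}
  [1..1]={T2}  "c"  orig:{}
  [2..2]={T2}  "c"  orig:{}
  [3..3]={S,T1}  "b"  orig:{S}
  [4..4]={S,T1}  "b"  orig:{S}
  [5..5]={S,T1}  "b"  orig:{S}
  [6..6]={T2}  "c"  orig:{}
  [0..1]={S}  "bc"
  [1..2]={C}  "cc"
  [2..3]=∅  "cb"
  [3..4]={X3,X4}  "bb"  orig:{}
  [4..5]={X3,X4}  "bb"  orig:{}
  [5..6]={S}  "bc"
  [0..2]={S}  "bcc"
  [1..3]=∅  "ccb"
  [2..4]=∅  "cbb"
  [3..5]=∅  "bbb"
  [4..6]=∅  "bbc"
  [0..3]={X3,X4}  "bccb"  orig:{}
  [1..4]=∅  "ccbb"
  [2..5]=∅  "cbbb"
  [3..6]=∅  "bbbc"
  [0..4]=∅  "bccbb"
  [1..5]=∅  "ccbbb"
  [2..6]=∅  "cbbbc"
  [0..5]=∅  "bccbbb"
  [1..6]=∅  "ccbbbc"
  [0..6]=∅  "bccbbbc"

S ∉ T[0,6] ⇒ NO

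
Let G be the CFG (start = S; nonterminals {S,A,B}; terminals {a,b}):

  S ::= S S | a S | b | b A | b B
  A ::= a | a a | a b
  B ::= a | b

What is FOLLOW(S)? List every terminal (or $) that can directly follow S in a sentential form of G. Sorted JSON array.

FIRST iteration:
round 1:
  A via A→a: +{a}
  B via B→a: +{a}
  B via B→b: +{b}
  S via S→a S: +{a}
  S via S→b: +{b}
  FIRST[S]={a,b}  FIRST[A]={a}  FIRST[B]={a,b}
round 2: — fixpoint
  FIRST[S]={a,b}  FIRST[A]={a}  FIRST[B]={a,b}

FOLLOW sets:
FOLLOW(S) := {$}
[1]
  S→S S: FOLLOW(S) ⊇ FIRST(S) = {a,b}; new: +{a,b}
  S→b A: FOLLOW(A) ⊇ FOLLOW(S) ⊇ {$,a,b}; new: +{$,a,b}
  S→b B: FOLLOW(B) ⊇ FOLLOW(S) ⊇ {$,a,b}; new: +{$,a,b}
  S: {$,a,b}  A: {$,a,b}  B: {$,a,b}
[2] (stable)
  S: {$,a,b}  A: {$,a,b}  B: {$,a,b}

FOLLOW(S) = ["$", "a", "b"]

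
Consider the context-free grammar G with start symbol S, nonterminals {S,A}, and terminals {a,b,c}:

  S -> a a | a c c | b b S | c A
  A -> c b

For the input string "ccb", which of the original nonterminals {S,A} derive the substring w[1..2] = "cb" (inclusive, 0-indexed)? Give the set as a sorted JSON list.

CNF form of G:
  S -> T0 A | T1 X4 | T2 T2 | T2 X3
  A -> T0 T1
  T0 -> c
  T1 -> b
  T2 -> a
  X3 -> T0 T0
  X4 -> T1 S

Fill CYK table bottom-up — only the sub-triangle for w[1..2]:
  T[1,1] 'c' = {T0}  orig:{}
  T[2,2] 'b' = {T1}  orig:{}
  T[1,2] 'cb' = {A}

Original NTs in T[1,2] deriving "cb": ["A"]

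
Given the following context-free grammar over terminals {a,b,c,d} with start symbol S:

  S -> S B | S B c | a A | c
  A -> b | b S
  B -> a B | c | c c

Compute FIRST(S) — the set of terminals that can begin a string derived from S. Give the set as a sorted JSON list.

FIRST sets, iterate to fixpoint:
iter 1:
  A via A→b: +{b}
  B via B→a B: +{a}
  B via B→c: +{c}
  S via S→a A: +{a}
  S via S→c: +{c}
  S: {a,c}  A: {b}  B: {a,c}
iter 2: (stable)
  S: {a,c}  A: {b}  B: {a,c}

FIRST(S) = ["a", "c"]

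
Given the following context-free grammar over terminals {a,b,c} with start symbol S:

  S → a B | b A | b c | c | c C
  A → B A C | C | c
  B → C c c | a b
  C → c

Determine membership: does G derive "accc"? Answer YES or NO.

CNF form of G:
  S -> T0 C | T1 B | T2 A | T2 T0 | c
  A -> B X3 | c
  B -> C X4 | T1 T2
  C -> c
  T0 -> c
  T1 -> a
  T2 -> b
  X3 -> A C
  X4 -> T0 T0

CYK table (by increasing span):
  [0..0]={T1}  "a"  orig:{}
  [1..1]={A,C,S,T0}  "c"  orig:{A,C,S}
  [2..2]={A,C,S,T0}  "c"  orig:{A,C,S}
  [3..3]={A,C,S,T0}  "c"  orig:{A,C,S}
  [0..1]=∅  "ac"
  [1..2]={S,X3,X4}  "cc"  orig:{S}
  [2..3]={S,X3,X4}  "cc"  orig:{S}
  [0..2]=∅  "acc"
  [1..3]={B}  "ccc"
  [0..3]={S}  "accc"

S ∈ T[0,3] ⇒ YES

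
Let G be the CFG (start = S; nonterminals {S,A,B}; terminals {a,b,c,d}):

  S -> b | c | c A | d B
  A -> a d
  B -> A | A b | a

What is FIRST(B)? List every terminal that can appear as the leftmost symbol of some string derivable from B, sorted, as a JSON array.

FIRST sets, iterate to fixpoint:
pass 1:
  A via A→a d: +{a}
  B via B→A: +{a}
  S via S→b: +{b}
  S via S→c: +{c}
  S via S→d B: +{d}
  FIRST[S]={b,c,d}  FIRST[A]={a}  FIRST[B]={a}
pass 2: — fixpoint
  FIRST[S]={b,c,d}  FIRST[A]={a}  FIRST[B]={a}

FIRST(B) = ["a"]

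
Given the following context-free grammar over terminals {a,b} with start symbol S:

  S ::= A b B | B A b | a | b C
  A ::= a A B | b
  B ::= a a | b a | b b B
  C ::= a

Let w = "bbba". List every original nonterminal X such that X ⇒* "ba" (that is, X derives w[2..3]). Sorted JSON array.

Convert to CNF:
  S -> A X4 | B X5 | T1 C | a
  A -> T0 X2 | b
  B -> T0 T0 | T1 T0 | T1 X3
  C -> a
  T0 -> a
  T1 -> b
  X2 -> A B
  X3 -> T1 B
  X4 -> T1 B
  X5 -> A T1

CYK table (by increasing span), restricted to cells inside w[2..3]:
  cell(2,2) b: {A,T1}  orig:{A}
  cell(3,3) a: {C,S,T0}  orig:{C,S}
  cell(2,3) ba: {B,S}

Original NTs in T[2,3] deriving "ba": ["B", "S"]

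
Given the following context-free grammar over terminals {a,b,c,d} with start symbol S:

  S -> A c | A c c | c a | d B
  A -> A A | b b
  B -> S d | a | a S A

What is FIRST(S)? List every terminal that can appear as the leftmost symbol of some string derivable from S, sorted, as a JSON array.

FIRST iteration:
pass 1:
  A via A→b b: +{b}
  B via B→a: +{a}
  S via S→A c: +{b}
  S via S→c a: +{c}
  S via S→d B: +{d}
  FIRST[S]={b,c,d}  FIRST[A]={b}  FIRST[B]={a}
pass 2:
  B via B→S d: +{b,c,d}
  FIRST[S]={b,c,d}  FIRST[A]={b}  FIRST[B]={a,b,c,d}
pass 3: — fixpoint
  FIRST[S]={b,c,d}  FIRST[A]={b}  FIRST[B]={a,b,c,d}

FIRST(S) = ["b", "c", "d"]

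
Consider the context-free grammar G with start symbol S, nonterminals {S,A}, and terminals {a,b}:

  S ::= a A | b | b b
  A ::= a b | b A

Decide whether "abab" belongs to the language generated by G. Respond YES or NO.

CNF form of G:
  S -> T0 A | T1 T1 | b
  A -> T0 T1 | T1 A
  T0 -> a
  T1 -> b

CYK fill:
  T[0,0] 'a' = {T0}  orig:{}
  T[1,1] 'b' = {S,T1}  orig:{S}
  T[2,2] 'a' = {T0}  orig:{}
  T[3,3] 'b' = {S,T1}  orig:{S}
  T[0,1] 'ab' = {A}
  T[1,2] 'ba' = ∅
  T[2,3] 'ab' = {A}
  T[0,2] 'aba' = ∅
  T[1,3] 'bab' = {A}
  T[0,3] 'abab' = {S}

S ∈ T[0,3] ⇒ YES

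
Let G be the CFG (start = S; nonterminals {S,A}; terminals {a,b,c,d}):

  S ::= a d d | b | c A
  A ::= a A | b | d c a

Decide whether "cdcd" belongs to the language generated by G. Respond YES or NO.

Convert to CNF:
  S -> T0 X4 | T2 A | b
  A -> T0 A | T1 X3 | b
  T0 -> a
  T1 -> d
  T2 -> c
  X3 -> T2 T0
  X4 -> T1 T1

CYK fill:
  [0..0]={T2}  "c"  orig:{}
  [1..1]={T1}  "d"  orig:{}
  [2..2]={T2}  "c"  orig:{}
  [3..3]={T1}  "d"  orig:{}
  [0..1]=∅  "cd"
  [1..2]=∅  "dc"
  [2..3]=∅  "cd"
  [0..2]=∅  "cdc"
  [1..3]=∅  "dcd"
  [0..3]=∅  "cdcd"

S ∉ T[0,3] ⇒ NO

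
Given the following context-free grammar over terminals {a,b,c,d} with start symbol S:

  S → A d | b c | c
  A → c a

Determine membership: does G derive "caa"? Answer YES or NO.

CNF form of G:
  S -> A T2 | T3 T0 | c
  A -> T0 T1
  T0 -> c
  T1 -> a
  T2 -> d
  T3 -> b

Fill CYK table bottom-up:
  T[0,0] 'c' = {S,T0}  orig:{S}
  T[1,1] 'a' = {T1}  orig:{}
  T[2,2] 'a' = {T1}  orig:{}
  T[0,1] 'ca' = {A}
  T[1,2] 'aa' = ∅
  T[0,2] 'caa' = ∅

S ∉ T[0,2] ⇒ NO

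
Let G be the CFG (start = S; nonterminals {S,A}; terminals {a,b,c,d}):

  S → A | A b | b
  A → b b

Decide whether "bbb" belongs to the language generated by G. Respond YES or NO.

Convert to CNF:
  S -> A T0 | T0 T0 | b
  A -> T0 T0
  T0 -> b

CYK table (by increasing span):
  [0..0]={S,T0}  "b"  orig:{S}
  [1..1]={S,T0}  "b"  orig:{S}
  [2..2]={S,T0}  "b"  orig:{S}
  [0..1]={A,S}  "bb"
  [1..2]={A,S}  "bb"
  [0..2]={S}  "bbb"

S ∈ T[0,2] ⇒ YES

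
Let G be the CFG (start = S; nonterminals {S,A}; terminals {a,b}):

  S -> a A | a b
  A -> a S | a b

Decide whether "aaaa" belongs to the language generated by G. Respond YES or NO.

CNF form of G:
  S -> T0 A | T0 T1
  A -> T0 S | T0 T1
  T0 -> a
  T1 -> b

CYK table (by increasing span):
  T[0,0] 'a' = {T0}  orig:{}
  T[1,1] 'a' = {T0}  orig:{}
  T[2,2] 'a' = {T0}  orig:{}
  T[3,3] 'a' = {T0}  orig:{}
  T[0,1] 'aa' = ∅
  T[1,2] 'aa' = ∅
  T[2,3] 'aa' = ∅
  T[0,2] 'aaa' = ∅
  T[1,3] 'aaa' = ∅
  T[0,3] 'aaaa' = ∅

S ∉ T[0,3] ⇒ NO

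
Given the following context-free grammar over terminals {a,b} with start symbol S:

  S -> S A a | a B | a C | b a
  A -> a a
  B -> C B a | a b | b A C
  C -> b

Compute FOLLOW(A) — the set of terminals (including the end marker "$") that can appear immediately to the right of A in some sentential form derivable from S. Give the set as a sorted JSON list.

Compute FIRST by fixpoint:
pass 1:
  A via A→a a: +{a}
  B via B→a b: +{a}
  B via B→b A C: +{b}
  C via C→b: +{b}
  S via S→a B: +{a}
  S via S→b a: +{b}
  FIRST[S]={a,b}  FIRST[A]={a}  FIRST[B]={a,b}  FIRST[C]={b}
pass 2: — fixpoint
  FIRST[S]={a,b}  FIRST[A]={a}  FIRST[B]={a,b}  FIRST[C]={b}

FOLLOW iteration:
FOLLOW(S) := {$}
pass 1:
  B→C B a: FOLLOW(C) ⊇ FIRST(B) = {a,b}; new: +{a,b}
  B→C B a: FOLLOW(B) ⊇ FIRST(a) = {a}; new: +{a}
  B→b A C: FOLLOW(A) ⊇ FIRST(C) = {b}; new: +{b}
  S→S A a: FOLLOW(S) ⊇ FIRST(A) = {a}; new: +{a}
  S→S A a: FOLLOW(A) ⊇ FIRST(a) = {a}; new: +{a}
  S→a B: FOLLOW(B) ⊇ FOLLOW(S) ⊇ {$,a}; new: +{$}
  S→a C: FOLLOW(C) ⊇ FOLLOW(S) ⊇ {$,a}; new: +{$}
  FOLLOW(S)={$,a}  FOLLOW(A)={a,b}  FOLLOW(B)={$,a}  FOLLOW(C)={$,a,b}
pass 2: (no change)
  FOLLOW(S)={$,a}  FOLLOW(A)={a,b}  FOLLOW(B)={$,a}  FOLLOW(C)={$,a,b}

FOLLOW(A) = ["a", "b"]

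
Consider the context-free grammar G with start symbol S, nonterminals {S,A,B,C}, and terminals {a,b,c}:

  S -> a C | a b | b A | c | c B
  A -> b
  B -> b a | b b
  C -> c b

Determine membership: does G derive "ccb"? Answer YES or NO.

CNF form of G:
  S -> T0 A | T1 C | T1 T0 | T2 B | c
  A -> b
  B -> T0 T0 | T0 T1
  C -> T2 T0
  T0 -> b
  T1 -> a
  T2 -> c

CYK fill:
  T[0,0] 'c' = {S,T2}  orig:{S}
  T[1,1] 'c' = {S,T2}  orig:{S}
  T[2,2] 'b' = {A,T0}  orig:{A}
  T[0,1] 'cc' = ∅
  T[1,2] 'cb' = {C}
  T[0,2] 'ccb' = ∅

S ∉ T[0,2] ⇒ NO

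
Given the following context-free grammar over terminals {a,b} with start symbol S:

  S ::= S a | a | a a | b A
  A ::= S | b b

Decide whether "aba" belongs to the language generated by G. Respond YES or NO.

Convert to CNF:
  S -> S T0 | T0 T0 | T1 A | a
  A -> S T0 | T0 T0 | T1 A | T1 T1 | a
  T0 -> a
  T1 -> b

Fill CYK table bottom-up:
  [0..0]={A,S,T0}  "a"  orig:{A,S}
  [1..1]={T1}  "b"  orig:{}
  [2..2]={A,S,T0}  "a"  orig:{A,S}
  [0..1]=∅  "ab"
  [1..2]={A,S}  "ba"
  [0..2]=∅  "aba"

S ∉ T[0,2] ⇒ NO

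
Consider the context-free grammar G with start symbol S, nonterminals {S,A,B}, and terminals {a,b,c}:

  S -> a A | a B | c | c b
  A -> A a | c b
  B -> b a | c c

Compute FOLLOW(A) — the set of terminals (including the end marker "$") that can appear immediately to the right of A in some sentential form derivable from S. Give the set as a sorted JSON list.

FIRST sets, iterate to fixpoint:
pass 1:
  A via A→c b: +{c}
  B via B→b a: +{b}
  B via B→c c: +{c}
  S via S→a A: +{a}
  S via S→c: +{c}
  FIRST(S)={a,c}  FIRST(A)={c}  FIRST(B)={b,c}
pass 2: (stable)
  FIRST(S)={a,c}  FIRST(A)={c}  FIRST(B)={b,c}

FOLLOW sets:
initialize: $ ∈ FOLLOW(S)
[1]
  A→A a: FOLLOW(A) ⊇ FIRST(a) = {a}; new: +{a}
  S→a A: FOLLOW(A) ⊇ FOLLOW(S) ⊇ {$}; new: +{$}
  S→a B: FOLLOW(B) ⊇ FOLLOW(S) ⊇ {$}; new: +{$}
  S: {$}  A: {$,a}  B: {$}
[2] — fixpoint
  S: {$}  A: {$,a}  B: {$}

FOLLOW(A) = ["$", "a"]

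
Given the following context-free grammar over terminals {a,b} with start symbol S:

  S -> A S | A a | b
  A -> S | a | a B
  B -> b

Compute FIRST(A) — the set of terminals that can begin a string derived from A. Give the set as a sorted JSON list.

FIRST iteration:
round 1:
  A via A→a: +{a}
  B via B→b: +{b}
  S via S→A S: +{a}
  S via S→b: +{b}
  FIRST[S]={a,b}  FIRST[A]={a}  FIRST[B]={b}
round 2:
  A via A→S: +{b}
  FIRST[S]={a,b}  FIRST[A]={a,b}  FIRST[B]={b}
round 3: (no change)
  FIRST[S]={a,b}  FIRST[A]={a,b}  FIRST[B]={b}

FIRST(A) = ["a", "b"]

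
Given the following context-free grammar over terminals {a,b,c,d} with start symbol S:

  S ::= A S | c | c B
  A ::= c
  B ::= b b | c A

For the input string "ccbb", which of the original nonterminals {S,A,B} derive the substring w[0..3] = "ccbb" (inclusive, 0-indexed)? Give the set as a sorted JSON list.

Convert to CNF:
  S -> A S | T1 B | c
  A -> c
  B -> T0 T0 | T1 A
  T0 -> b
  T1 -> c

CYK table (by increasing span) (cells [i..j] with 0 ≤ i ≤ j ≤ 3 only):
  cell(0,0) c: {A,S,T1}  orig:{A,S}
  cell(1,1) c: {A,S,T1}  orig:{A,S}
  cell(2,2) b: {T0}  orig:{}
  cell(3,3) b: {T0}  orig:{}
  cell(0,1) cc: {B,S}
  cell(1,2) cb: ∅
  cell(2,3) bb: {B}
  cell(0,2) ccb: ∅
  cell(1,3) cbb: {S}
  cell(0,3) ccbb: {S}

Original NTs in T[0,3] deriving "ccbb": ["S"]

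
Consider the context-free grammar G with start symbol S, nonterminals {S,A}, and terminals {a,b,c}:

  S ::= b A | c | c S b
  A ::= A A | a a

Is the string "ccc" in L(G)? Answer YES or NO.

Convert to CNF:
  S -> T1 A | T2 X3 | c
  A -> A A | T0 T0
  T0 -> a
  T1 -> b
  T2 -> c
  X3 -> S T1

Fill CYK table bottom-up:
  cell(0,0) c: {S,T2}  orig:{S}
  cell(1,1) c: {S,T2}  orig:{S}
  cell(2,2) c: {S,T2}  orig:{S}
  cell(0,1) cc: ∅
  cell(1,2) cc: ∅
  cell(0,2) ccc: ∅

S ∉ T[0,2] ⇒ NO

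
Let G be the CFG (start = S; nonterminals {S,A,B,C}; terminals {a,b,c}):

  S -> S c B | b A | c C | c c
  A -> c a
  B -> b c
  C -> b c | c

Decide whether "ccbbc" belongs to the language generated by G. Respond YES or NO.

Convert to CNF:
  S -> S X3 | T0 C | T0 T0 | T2 A
  A -> T0 T1
  B -> T2 T0
  C -> T2 T0 | c
  T0 -> c
  T1 -> a
  T2 -> b
  X3 -> T0 B

Fill CYK table bottom-up:
  T[0,0] 'c' = {C,T0}  orig:{C}
  T[1,1] 'c' = {C,T0}  orig:{C}
  T[2,2] 'b' = {T2}  orig:{}
  T[3,3] 'b' = {T2}  orig:{}
  T[4,4] 'c' = {C,T0}  orig:{C}
  T[0,1] 'cc' = {S}
  T[1,2] 'cb' = ∅
  T[2,3] 'bb' = ∅
  T[3,4] 'bc' = {B,C}
  T[0,2] 'ccb' = ∅
  T[1,3] 'cbb' = ∅
  T[2,4] 'bbc' = ∅
  T[0,3] 'ccbb' = ∅
  T[1,4] 'cbbc' = ∅
  T[0,4] 'ccbbc' = ∅

S ∉ T[0,4] ⇒ NO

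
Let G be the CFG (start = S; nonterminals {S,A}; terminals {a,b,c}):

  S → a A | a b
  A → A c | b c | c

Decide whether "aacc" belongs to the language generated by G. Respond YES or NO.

CNF form of G:
  S -> T2 A | T2 T1
  A -> A T0 | T1 T0 | c
  T0 -> c
  T1 -> b
  T2 -> a

CYK fill:
  [0..0]={T2}  "a"  orig:{}
  [1..1]={T2}  "a"  orig:{}
  [2..2]={A,T0}  "c"  orig:{A}
  [3..3]={A,T0}  "c"  orig:{A}
  [0..1]=∅  "aa"
  [1..2]={S}  "ac"
  [2..3]={A}  "cc"
  [0..2]=∅  "aac"
  [1..3]={S}  "acc"
  [0..3]=∅  "aacc"

S ∉ T[0,3] ⇒ NO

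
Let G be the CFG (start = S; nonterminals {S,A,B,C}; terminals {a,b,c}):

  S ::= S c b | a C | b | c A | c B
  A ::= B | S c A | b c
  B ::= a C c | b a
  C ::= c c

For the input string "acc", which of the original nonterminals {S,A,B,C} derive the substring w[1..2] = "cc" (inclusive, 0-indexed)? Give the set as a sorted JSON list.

Convert to CNF:
  S -> S X6 | T0 A | T0 B | T1 C | b
  A -> S X3 | T1 X4 | T2 T0 | T2 T1
  B -> T1 X5 | T2 T1
  C -> T0 T0
  T0 -> c
  T1 -> a
  T2 -> b
  X3 -> T0 A
  X4 -> C T0
  X5 -> C T0
  X6 -> T0 T2

Fill CYK table bottom-up, restricted to cells inside w[1..2]:
  cell(1,1) c: {T0}  orig:{}
  cell(2,2) c: {T0}  orig:{}
  cell(1,2) cc: {C}

Original NTs in T[1,2] deriving "cc": ["C"]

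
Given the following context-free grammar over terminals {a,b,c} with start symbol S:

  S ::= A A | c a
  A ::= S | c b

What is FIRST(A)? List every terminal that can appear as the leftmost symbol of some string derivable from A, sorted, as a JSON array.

FIRST iteration:
pass 1:
  A via A→c b: +{c}
  S via S→A A: +{c}
  S: {c}  A: {c}
pass 2: (stable)
  S: {c}  A: {c}

FIRST(A) = ["c"]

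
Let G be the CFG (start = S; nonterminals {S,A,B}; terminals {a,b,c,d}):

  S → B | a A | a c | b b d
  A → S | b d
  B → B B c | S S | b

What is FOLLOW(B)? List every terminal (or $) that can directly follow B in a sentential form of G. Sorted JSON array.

Compute FIRST by fixpoint:
round 1:
  A via A→b d: +{b}
  B via B→b: +{b}
  S via S→B: +{b}
  S via S→a A: +{a}
  FIRST[S]={a,b}  FIRST[A]={b}  FIRST[B]={b}
round 2:
  A via A→S: +{a}
  B via B→S S: +{a}
  FIRST[S]={a,b}  FIRST[A]={a,b}  FIRST[B]={a,b}
round 3: done
  FIRST[S]={a,b}  FIRST[A]={a,b}  FIRST[B]={a,b}

FOLLOW sets:
seed FOLLOW(S) with $
[1]
  B→B B c: FOLLOW(B) ⊇ FIRST(B) = {a,b}; new: +{a,b}
  B→B B c: FOLLOW(B) ⊇ FIRST(c) = {c}; new: +{c}
  B→S S: FOLLOW(S) ⊇ FIRST(S) = {a,b}; new: +{a,b}
  B→S S: FOLLOW(S) ⊇ FOLLOW(B) ⊇ {a,b,c}; new: +{c}
  S→B: FOLLOW(B) ⊇ FOLLOW(S) ⊇ {$,a,b,c}; new: +{$}
  S→a A: FOLLOW(A) ⊇ FOLLOW(S) ⊇ {$,a,b,c}; new: +{$,a,b,c}
  FOLLOW(S)={$,a,b,c}  FOLLOW(A)={$,a,b,c}  FOLLOW(B)={$,a,b,c}
[2] (stable)
  FOLLOW(S)={$,a,b,c}  FOLLOW(A)={$,a,b,c}  FOLLOW(B)={$,a,b,c}

FOLLOW(B) = ["$", "a", "b", "c"]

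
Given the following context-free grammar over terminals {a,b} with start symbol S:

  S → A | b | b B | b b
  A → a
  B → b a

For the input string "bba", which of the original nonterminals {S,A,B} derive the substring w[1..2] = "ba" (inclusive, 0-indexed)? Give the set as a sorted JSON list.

Convert to CNF:
  S -> T0 B | T0 T0 | a | b
  A -> a
  B -> T0 T1
  T0 -> b
  T1 -> a

CYK table (by increasing span) (cells [i..j] with 1 ≤ i ≤ j ≤ 2 only):
  [1..1]={S,T0}  "b"  orig:{S}
  [2..2]={A,S,T1}  "a"  orig:{A,S}
  [1..2]={B}  "ba"

Original NTs in T[1,2] deriving "ba": ["B"]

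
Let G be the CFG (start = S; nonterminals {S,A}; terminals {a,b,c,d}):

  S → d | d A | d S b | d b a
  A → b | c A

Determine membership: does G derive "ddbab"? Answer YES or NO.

Convert to CNF:
  S -> T1 A | T1 X4 | T1 X5 | d
  A -> T0 A | b
  T0 -> c
  T1 -> d
  T2 -> b
  T3 -> a
  X4 -> S T2
  X5 -> T2 T3

CYK fill:
  [0..0]={S,T1}  "d"  orig:{S}
  [1..1]={S,T1}  "d"  orig:{S}
  [2..2]={A,T2}  "b"  orig:{A}
  [3..3]={T3}  "a"  orig:{}
  [4..4]={A,T2}  "b"  orig:{A}
  [0..1]=∅  "dd"
  [1..2]={S,X4}  "db"  orig:{S}
  [2..3]={X5}  "ba"  orig:{}
  [3..4]=∅  "ab"
  [0..2]={S}  "ddb"
  [1..3]={S}  "dba"
  [2..4]=∅  "bab"
  [0..3]=∅  "ddba"
  [1..4]={X4}  "dbab"  orig:{}
  [0..4]={S}  "ddbab"

S ∈ T[0,4] ⇒ YES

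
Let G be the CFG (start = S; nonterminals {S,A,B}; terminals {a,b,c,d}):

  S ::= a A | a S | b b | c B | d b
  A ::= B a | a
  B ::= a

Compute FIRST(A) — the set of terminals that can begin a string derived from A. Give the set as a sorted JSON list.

Compute FIRST by fixpoint:
[1]
  A via A→a: +{a}
  B via B→a: +{a}
  S via S→a A: +{a}
  S via S→b b: +{b}
  S via S→c B: +{c}
  S via S→d b: +{d}
  FIRST[S]={a,b,c,d}  FIRST[A]={a}  FIRST[B]={a}
[2] — fixpoint
  FIRST[S]={a,b,c,d}  FIRST[A]={a}  FIRST[B]={a}

FIRST(A) = ["a"]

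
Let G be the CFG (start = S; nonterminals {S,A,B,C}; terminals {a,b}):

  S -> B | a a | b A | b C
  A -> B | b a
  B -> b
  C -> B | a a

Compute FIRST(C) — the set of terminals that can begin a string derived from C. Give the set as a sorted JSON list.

FIRST sets, iterate to fixpoint:
pass 1:
  A via A→b a: +{b}
  B via B→b: +{b}
  C via C→B: +{b}
  C via C→a a: +{a}
  S via S→B: +{b}
  S via S→a a: +{a}
  S: {a,b}  A: {b}  B: {b}  C: {a,b}
pass 2: (no change)
  S: {a,b}  A: {b}  B: {b}  C: {a,b}

FIRST(C) = ["a", "b"]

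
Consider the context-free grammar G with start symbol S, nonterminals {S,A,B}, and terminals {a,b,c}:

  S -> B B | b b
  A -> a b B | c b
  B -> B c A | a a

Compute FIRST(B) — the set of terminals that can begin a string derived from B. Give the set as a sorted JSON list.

FIRST sets, iterate to fixpoint:
round 1:
  A via A→a b B: +{a}
  A via A→c b: +{c}
  B via B→a a: +{a}
  S via S→B B: +{a}
  S via S→b b: +{b}
  FIRST(S)={a,b}  FIRST(A)={a,c}  FIRST(B)={a}
round 2: (no change)
  FIRST(S)={a,b}  FIRST(A)={a,c}  FIRST(B)={a}

FIRST(B) = ["a"]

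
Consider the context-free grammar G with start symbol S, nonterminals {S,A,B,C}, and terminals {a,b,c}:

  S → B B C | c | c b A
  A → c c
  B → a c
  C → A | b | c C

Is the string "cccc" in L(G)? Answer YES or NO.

Convert to CNF:
  S -> B X3 | T0 X4 | c
  A -> T0 T0
  B -> T1 T0
  C -> T0 C | T0 T0 | b
  T0 -> c
  T1 -> a
  T2 -> b
  X3 -> B C
  X4 -> T2 A

CYK table (by increasing span):
  [0..0]={S,T0}  "c"  orig:{S}
  [1..1]={S,T0}  "c"  orig:{S}
  [2..2]={S,T0}  "c"  orig:{S}
  [3..3]={S,T0}  "c"  orig:{S}
  [0..1]={A,C}  "cc"
  [1..2]={A,C}  "cc"
  [2..3]={A,C}  "cc"
  [0..2]={C}  "ccc"
  [1..3]={C}  "ccc"
  [0..3]={C}  "cccc"

S ∉ T[0,3] ⇒ NO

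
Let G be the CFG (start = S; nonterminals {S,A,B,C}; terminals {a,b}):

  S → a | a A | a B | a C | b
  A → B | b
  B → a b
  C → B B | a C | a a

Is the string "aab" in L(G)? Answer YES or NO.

Convert to CNF:
  S -> T0 A | T0 B | T0 C | a | b
  A -> T0 T1 | b
  B -> T0 T1
  C -> B B | T0 C | T0 T0
  T0 -> a
  T1 -> b

CYK table (by increasing span):
  [0..0]={S,T0}  "a"  orig:{S}
  [1..1]={S,T0}  "a"  orig:{S}
  [2..2]={A,S,T1}  "b"  orig:{A,S}
  [0..1]={C}  "aa"
  [1..2]={A,B,S}  "ab"
  [0..2]={S}  "aab"

S ∈ T[0,2] ⇒ YES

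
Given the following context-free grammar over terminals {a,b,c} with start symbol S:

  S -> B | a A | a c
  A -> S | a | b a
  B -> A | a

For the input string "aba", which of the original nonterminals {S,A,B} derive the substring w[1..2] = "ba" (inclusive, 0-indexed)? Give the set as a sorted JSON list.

Convert to CNF:
  S -> T0 A | T0 T1 | T2 T0 | a
  A -> T0 A | T0 T1 | T2 T0 | a
  B -> T0 A | T0 T1 | T2 T0 | a
  T0 -> a
  T1 -> c
  T2 -> b

CYK table (by increasing span), restricted to cells inside w[1..2]:
  [1..1]={T2}  "b"  orig:{}
  [2..2]={A,B,S,T0}  "a"  orig:{A,B,S}
  [1..2]={A,B,S}  "ba"

Original NTs in T[1,2] deriving "ba": ["A", "B", "S"]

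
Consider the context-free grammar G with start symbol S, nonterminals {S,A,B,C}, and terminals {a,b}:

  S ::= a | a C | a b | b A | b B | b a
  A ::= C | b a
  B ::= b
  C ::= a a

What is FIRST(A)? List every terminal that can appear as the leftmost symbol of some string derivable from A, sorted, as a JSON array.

FIRST iteration:
iter 1:
  A via A→b a: +{b}
  B via B→b: +{b}
  C via C→a a: +{a}
  S via S→a: +{a}
  S via S→b A: +{b}
  S: {a,b}  A: {b}  B: {b}  C: {a}
iter 2:
  A via A→C: +{a}
  S: {a,b}  A: {a,b}  B: {b}  C: {a}
iter 3: done
  S: {a,b}  A: {a,b}  B: {b}  C: {a}

FIRST(A) = ["a", "b"]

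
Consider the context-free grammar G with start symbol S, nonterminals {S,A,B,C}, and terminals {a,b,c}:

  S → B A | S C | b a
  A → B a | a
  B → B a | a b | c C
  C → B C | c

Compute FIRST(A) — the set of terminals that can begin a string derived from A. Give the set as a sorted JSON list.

FIRST iteration:
round 1:
  A via A→a: +{a}
  B via B→a b: +{a}
  B via B→c C: +{c}
  C via C→B C: +{a,c}
  S via S→B A: +{a,c}
  S via S→b a: +{b}
  FIRST(S)={a,b,c}  FIRST(A)={a}  FIRST(B)={a,c}  FIRST(C)={a,c}
round 2:
  A via A→B a: +{c}
  FIRST(S)={a,b,c}  FIRST(A)={a,c}  FIRST(B)={a,c}  FIRST(C)={a,c}
round 3: — fixpoint
  FIRST(S)={a,b,c}  FIRST(A)={a,c}  FIRST(B)={a,c}  FIRST(C)={a,c}

FIRST(A) = ["a", "c"]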